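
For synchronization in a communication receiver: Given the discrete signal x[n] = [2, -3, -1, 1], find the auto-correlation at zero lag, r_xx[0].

The auto-correlation at zero lag r_xx[0] equals the signal energy.
r_xx[0] = sum of x[n]^2 = 2^2 + (-3)^2 + (-1)^2 + 1^2
= 4 + 9 + 1 + 1 = 15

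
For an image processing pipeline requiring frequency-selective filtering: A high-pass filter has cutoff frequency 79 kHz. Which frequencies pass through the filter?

A high-pass filter passes all frequencies above the cutoff frequency 79 kHz and attenuates lower frequencies.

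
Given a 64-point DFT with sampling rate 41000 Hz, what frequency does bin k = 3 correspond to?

The frequency of DFT bin k is: f_k = k * f_s / N
f_3 = 3 * 41000 / 64 = 15375/8 Hz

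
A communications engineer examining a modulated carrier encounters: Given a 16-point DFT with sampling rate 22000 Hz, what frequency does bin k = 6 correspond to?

The frequency of DFT bin k is: f_k = k * f_s / N
f_6 = 6 * 22000 / 16 = 8250 Hz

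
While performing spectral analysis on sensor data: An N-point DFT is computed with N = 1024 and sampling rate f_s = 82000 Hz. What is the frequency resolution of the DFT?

DFT frequency resolution = f_s / N
= 82000 / 1024 = 5125/64 Hz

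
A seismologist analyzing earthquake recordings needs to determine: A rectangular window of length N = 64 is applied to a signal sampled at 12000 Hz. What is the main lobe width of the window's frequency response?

For a rectangular window of length N,
the main lobe width in frequency is 2*f_s/N.
= 2*12000/64 = 375 Hz
This determines the minimum frequency separation for resolving two sinusoids.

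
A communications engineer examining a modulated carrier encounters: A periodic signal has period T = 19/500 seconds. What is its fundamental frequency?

The fundamental frequency is the reciprocal of the period.
f = 1/T = 1/(19/500) = 500/19 Hz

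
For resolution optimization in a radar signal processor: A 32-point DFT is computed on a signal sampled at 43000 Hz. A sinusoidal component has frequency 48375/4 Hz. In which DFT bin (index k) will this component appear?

DFT frequency resolution = f_s/N = 43000/32 = 5375/4 Hz
Bin index k = f_signal / resolution = 48375/4 / 5375/4 = 9
The signal frequency 48375/4 Hz falls in DFT bin k = 9.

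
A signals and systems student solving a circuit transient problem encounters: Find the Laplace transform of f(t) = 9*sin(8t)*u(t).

Standard pair: sin(wt)*u(t) <-> w/(s^2+w^2)
With w = 8: L{9*sin(8t)*u(t)} = 72/(s^2+64)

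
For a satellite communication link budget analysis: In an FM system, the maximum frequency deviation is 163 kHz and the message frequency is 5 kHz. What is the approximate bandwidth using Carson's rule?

Carson's rule: BW = 2*(delta_f + f_m)
= 2*(163 + 5) kHz = 336 kHz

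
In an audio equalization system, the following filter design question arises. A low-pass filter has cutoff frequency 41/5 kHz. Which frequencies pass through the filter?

A low-pass filter passes all frequencies below the cutoff frequency 41/5 kHz and attenuates higher frequencies.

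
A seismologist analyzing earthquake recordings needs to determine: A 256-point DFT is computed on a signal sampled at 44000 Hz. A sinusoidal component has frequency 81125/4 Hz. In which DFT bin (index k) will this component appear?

DFT frequency resolution = f_s/N = 44000/256 = 1375/8 Hz
Bin index k = f_signal / resolution = 81125/4 / 1375/8 = 118
The signal frequency 81125/4 Hz falls in DFT bin k = 118.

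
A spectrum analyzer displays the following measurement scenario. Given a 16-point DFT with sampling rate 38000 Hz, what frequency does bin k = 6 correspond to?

The frequency of DFT bin k is: f_k = k * f_s / N
f_6 = 6 * 38000 / 16 = 14250 Hz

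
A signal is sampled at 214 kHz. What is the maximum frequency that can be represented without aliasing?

The maximum frequency that can be represented without aliasing
is the Nyquist frequency: f_max = f_s / 2 = 214 kHz / 2 = 107 kHz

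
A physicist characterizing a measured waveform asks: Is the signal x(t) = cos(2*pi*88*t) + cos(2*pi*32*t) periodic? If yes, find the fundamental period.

f1 = 88 Hz, f2 = 32 Hz
Period T1 = 1/88, T2 = 1/32
Ratio T1/T2 = 32/88, which is rational.
The signal is periodic with fundamental period T = 1/GCD(88,32) = 1/8 s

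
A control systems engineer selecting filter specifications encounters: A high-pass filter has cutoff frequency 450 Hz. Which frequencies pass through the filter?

A high-pass filter passes all frequencies above the cutoff frequency 450 Hz and attenuates lower frequencies.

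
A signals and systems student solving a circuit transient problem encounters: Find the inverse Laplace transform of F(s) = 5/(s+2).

Standard pair: k/(s+a) <-> k*e^(-at)*u(t)
With k=5, a=2: f(t) = 5*e^(-2t)*u(t)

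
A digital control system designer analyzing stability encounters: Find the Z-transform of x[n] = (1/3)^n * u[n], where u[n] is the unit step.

The Z-transform of a^n * u[n] is z/(z-a) for |z| > |a|.
Here a = 1/3, so X(z) = z/(z - (1/3)) = 3z/(3z - 1)
ROC: |z| > 1/3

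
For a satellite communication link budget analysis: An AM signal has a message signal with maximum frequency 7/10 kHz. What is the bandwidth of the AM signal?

In AM (double-sideband), the bandwidth is twice the message frequency.
BW = 2 * f_m = 2 * 7/10 kHz = 7/5 kHz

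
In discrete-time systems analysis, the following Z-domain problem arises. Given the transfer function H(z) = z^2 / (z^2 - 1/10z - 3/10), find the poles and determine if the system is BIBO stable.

Poles are roots of the denominator: z^2 - 1/10z - 3/10 = 0.
Quadratic formula: z = [-(-1/10) +/- sqrt((-1/10)^2 - 4*(-3/10))] / 2
Discriminant = 1/100 + 6/5 = 121/100; sqrt = 11/10.
z = (1/10 +/- 11/10) / 2 => z = 3/5 or z = -1/2.
|p1| = 3/5, |p2| = 1/2.
For BIBO stability, all poles must lie inside the unit circle (|p| < 1).
System is STABLE since both |p| < 1.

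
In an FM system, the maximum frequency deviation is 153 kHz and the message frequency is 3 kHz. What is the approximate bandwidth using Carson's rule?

Carson's rule: BW = 2*(delta_f + f_m)
= 2*(153 + 3) kHz = 312 kHz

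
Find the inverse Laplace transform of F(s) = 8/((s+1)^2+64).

Standard pair: w/((s+a)^2+w^2) <-> e^(-at)*sin(wt)*u(t)
With a=1, w=8: f(t) = e^(-t)*sin(8t)*u(t)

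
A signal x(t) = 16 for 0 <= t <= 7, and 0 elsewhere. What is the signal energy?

Energy = integral of |x(t)|^2 dt over the signal duration
= 16^2 * 7 = 256 * 7 = 1792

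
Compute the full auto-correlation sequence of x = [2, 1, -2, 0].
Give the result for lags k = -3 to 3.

r_xx[k] = sum_m x[m]*x[m+k], indexed from 0, for k = -3 to 3:
  r_xx[-3] = x[3]*x[0] = 0
  r_xx[-2] = x[2]*x[0] + x[3]*x[1] = -4
  r_xx[-1] = x[1]*x[0] + x[2]*x[1] + x[3]*x[2] = 0
  r_xx[0] = x[0]*x[0] + x[1]*x[1] + x[2]*x[2] + x[3]*x[3] = 9
  r_xx[1] = x[0]*x[1] + x[1]*x[2] + x[2]*x[3] = 0
  r_xx[2] = x[0]*x[2] + x[1]*x[3] = -4
  r_xx[3] = x[0]*x[3] = 0
r_xx = [0, -4, 0, 9, 0, -4, 0]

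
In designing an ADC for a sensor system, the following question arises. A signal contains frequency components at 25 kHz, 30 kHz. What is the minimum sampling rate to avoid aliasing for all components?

The highest frequency component is f_max = 30 kHz.
Nyquist rate = 2 * f_max = 2 * 30 kHz = 60 kHz.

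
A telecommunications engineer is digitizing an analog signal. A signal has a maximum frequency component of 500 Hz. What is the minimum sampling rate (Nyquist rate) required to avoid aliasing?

By the Nyquist-Shannon sampling theorem,
the minimum sampling rate (Nyquist rate) must be at least 2 * f_max.
Nyquist rate = 2 * 500 Hz = 1000 Hz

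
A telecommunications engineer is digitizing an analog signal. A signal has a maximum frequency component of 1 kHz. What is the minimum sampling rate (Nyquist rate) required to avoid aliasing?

By the Nyquist-Shannon sampling theorem,
the minimum sampling rate (Nyquist rate) must be at least 2 * f_max.
Nyquist rate = 2 * 1 kHz = 2 kHz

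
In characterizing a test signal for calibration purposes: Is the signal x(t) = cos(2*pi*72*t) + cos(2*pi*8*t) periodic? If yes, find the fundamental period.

f1 = 72 Hz, f2 = 8 Hz
Period T1 = 1/72, T2 = 1/8
Ratio T1/T2 = 8/72, which is rational.
The signal is periodic with fundamental period T = 1/GCD(72,8) = 1/8 s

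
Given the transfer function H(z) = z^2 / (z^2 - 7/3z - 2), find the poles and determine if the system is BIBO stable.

Poles are roots of the denominator: z^2 - 7/3z - 2 = 0.
Quadratic formula: z = [-(-7/3) +/- sqrt((-7/3)^2 - 4*(-2))] / 2
Discriminant = 49/9 + 8 = 121/9; sqrt = 11/3.
z = (7/3 +/- 11/3) / 2 => z = 3 or z = -2/3.
|p1| = 3, |p2| = 2/3.
For BIBO stability, all poles must lie inside the unit circle (|p| < 1).
System is UNSTABLE since at least one |p| >= 1.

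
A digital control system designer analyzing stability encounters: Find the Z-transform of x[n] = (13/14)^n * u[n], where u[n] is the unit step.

The Z-transform of a^n * u[n] is z/(z-a) for |z| > |a|.
Here a = 13/14, so X(z) = z/(z - (13/14)) = 14z/(14z - 13)
ROC: |z| > 13/14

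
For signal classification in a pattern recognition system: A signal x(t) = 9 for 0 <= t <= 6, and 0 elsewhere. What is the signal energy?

Energy = integral of |x(t)|^2 dt over the signal duration
= 9^2 * 6 = 81 * 6 = 486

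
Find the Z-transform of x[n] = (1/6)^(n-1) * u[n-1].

Time-shifting property: if X(z) = Z{x[n]}, then Z{x[n-d]} = z^(-d) * X(z)
X(z) = z/(z - 1/6) for x[n] = (1/6)^n * u[n]
Z{x[n-1]} = z^(-1) * z/(z - 1/6) = 1/(z - 1/6)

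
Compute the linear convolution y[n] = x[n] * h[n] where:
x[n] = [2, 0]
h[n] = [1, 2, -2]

y[n] = sum_k x[k]*h[n-k]. Output length = len(x) + len(h) - 1 = 2 + 3 - 1 = 4.
y[0] = 2*1 = 2
y[1] = 0*1 + 2*2 = 4
y[2] = 0*2 + 2*-2 = -4
y[3] = 0*-2 = 0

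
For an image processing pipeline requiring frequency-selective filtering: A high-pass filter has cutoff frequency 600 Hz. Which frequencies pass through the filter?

A high-pass filter passes all frequencies above the cutoff frequency 600 Hz and attenuates lower frequencies.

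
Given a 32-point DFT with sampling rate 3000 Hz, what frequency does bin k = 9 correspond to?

The frequency of DFT bin k is: f_k = k * f_s / N
f_9 = 9 * 3000 / 32 = 3375/4 Hz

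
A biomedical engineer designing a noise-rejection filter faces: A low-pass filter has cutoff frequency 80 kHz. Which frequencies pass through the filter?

A low-pass filter passes all frequencies below the cutoff frequency 80 kHz and attenuates higher frequencies.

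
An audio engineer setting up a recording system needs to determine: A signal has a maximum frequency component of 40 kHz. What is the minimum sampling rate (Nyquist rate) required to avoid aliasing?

By the Nyquist-Shannon sampling theorem,
the minimum sampling rate (Nyquist rate) must be at least 2 * f_max.
Nyquist rate = 2 * 40 kHz = 80 kHz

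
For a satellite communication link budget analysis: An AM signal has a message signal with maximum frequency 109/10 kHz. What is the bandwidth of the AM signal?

In AM (double-sideband), the bandwidth is twice the message frequency.
BW = 2 * f_m = 2 * 109/10 kHz = 109/5 kHz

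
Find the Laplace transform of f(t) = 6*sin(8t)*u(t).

Standard pair: sin(wt)*u(t) <-> w/(s^2+w^2)
With w = 8: L{6*sin(8t)*u(t)} = 48/(s^2+64)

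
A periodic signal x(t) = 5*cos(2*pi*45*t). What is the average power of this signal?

Average power of A*cos(wt) is A^2/2.
P = 5^2 / 2 = 25/2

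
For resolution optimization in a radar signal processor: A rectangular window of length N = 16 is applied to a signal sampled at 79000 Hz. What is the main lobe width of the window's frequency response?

For a rectangular window of length N,
the main lobe width in frequency is 2*f_s/N.
= 2*79000/16 = 9875 Hz
This determines the minimum frequency separation for resolving two sinusoids.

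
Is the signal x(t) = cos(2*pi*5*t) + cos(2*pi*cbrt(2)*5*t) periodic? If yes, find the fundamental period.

f1 = 5 Hz, f2 = 5*cbrt(2) Hz
Ratio f2/f1 = cbrt(2), which is irrational.
Since the frequency ratio is irrational, no common period exists.
The signal is not periodic.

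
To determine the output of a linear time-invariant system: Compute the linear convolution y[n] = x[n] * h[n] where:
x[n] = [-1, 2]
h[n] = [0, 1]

y[n] = sum_k x[k]*h[n-k]. Output length = len(x) + len(h) - 1 = 2 + 2 - 1 = 3.
y[0] = -1*0 = 0
y[1] = 2*0 + -1*1 = -1
y[2] = 2*1 = 2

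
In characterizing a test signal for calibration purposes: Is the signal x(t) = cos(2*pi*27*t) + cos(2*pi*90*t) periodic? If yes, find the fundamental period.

f1 = 27 Hz, f2 = 90 Hz
Period T1 = 1/27, T2 = 1/90
Ratio T1/T2 = 90/27, which is rational.
The signal is periodic with fundamental period T = 1/GCD(27,90) = 1/9 s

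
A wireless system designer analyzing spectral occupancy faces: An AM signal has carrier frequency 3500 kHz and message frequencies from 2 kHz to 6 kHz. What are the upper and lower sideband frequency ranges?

Upper sideband (USB) = fc + [fm_low, fm_high] = 3500 + [2, 6] = [3502, 3506] kHz
Lower sideband (LSB) = fc - [fm_high, fm_low] = 3500 - [6, 2] = [3494, 3498] kHz
Total occupied spectrum: 3494 kHz to 3506 kHz (plus carrier at 3500 kHz)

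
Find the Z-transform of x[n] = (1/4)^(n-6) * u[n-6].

Time-shifting property: if X(z) = Z{x[n]}, then Z{x[n-d]} = z^(-d) * X(z)
X(z) = z/(z - 1/4) for x[n] = (1/4)^n * u[n]
Z{x[n-6]} = z^(-6) * z/(z - 1/4) = z^(-5)/(z - 1/4)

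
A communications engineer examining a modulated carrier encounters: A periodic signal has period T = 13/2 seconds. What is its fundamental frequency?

The fundamental frequency is the reciprocal of the period.
f = 1/T = 1/(13/2) = 2/13 Hz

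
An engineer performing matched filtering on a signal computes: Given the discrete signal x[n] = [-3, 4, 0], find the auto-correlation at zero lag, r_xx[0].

The auto-correlation at zero lag r_xx[0] equals the signal energy.
r_xx[0] = sum of x[n]^2 = (-3)^2 + 4^2 + 0^2
= 9 + 16 + 0 = 25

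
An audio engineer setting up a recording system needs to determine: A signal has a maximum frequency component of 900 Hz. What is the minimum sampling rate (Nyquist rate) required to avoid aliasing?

By the Nyquist-Shannon sampling theorem,
the minimum sampling rate (Nyquist rate) must be at least 2 * f_max.
Nyquist rate = 2 * 900 Hz = 1800 Hz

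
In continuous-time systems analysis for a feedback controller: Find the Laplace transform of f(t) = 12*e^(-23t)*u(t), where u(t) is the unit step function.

Standard Laplace transform pair:
e^(-at)*u(t) <-> 1/(s+a)
With a = 23: L{12*e^(-23t)*u(t)} = 12/(s+23), ROC: Re(s) > -23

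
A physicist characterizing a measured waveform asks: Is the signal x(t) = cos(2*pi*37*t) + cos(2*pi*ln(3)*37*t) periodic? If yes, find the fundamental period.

f1 = 37 Hz, f2 = 37*ln(3) Hz
Ratio f2/f1 = ln(3), which is irrational.
Since the frequency ratio is irrational, no common period exists.
The signal is not periodic.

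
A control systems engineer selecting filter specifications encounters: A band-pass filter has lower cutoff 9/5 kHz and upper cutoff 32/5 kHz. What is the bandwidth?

Bandwidth = f_high - f_low
= 32/5 kHz - 9/5 kHz = 23/5 kHz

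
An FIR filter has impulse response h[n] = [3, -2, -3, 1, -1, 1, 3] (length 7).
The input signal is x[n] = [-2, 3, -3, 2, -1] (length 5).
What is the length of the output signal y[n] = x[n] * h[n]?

For linear convolution, the output length is:
len(y) = len(x) + len(h) - 1 = 5 + 7 - 1 = 11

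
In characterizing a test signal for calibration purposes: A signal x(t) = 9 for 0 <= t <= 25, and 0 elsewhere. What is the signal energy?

Energy = integral of |x(t)|^2 dt over the signal duration
= 9^2 * 25 = 81 * 25 = 2025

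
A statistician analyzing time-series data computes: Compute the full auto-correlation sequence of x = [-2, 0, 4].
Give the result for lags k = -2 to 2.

r_xx[k] = sum_m x[m]*x[m+k], indexed from 0, for k = -2 to 2:
  r_xx[-2] = x[2]*x[0] = -8
  r_xx[-1] = x[1]*x[0] + x[2]*x[1] = 0
  r_xx[0] = x[0]*x[0] + x[1]*x[1] + x[2]*x[2] = 20
  r_xx[1] = x[0]*x[1] + x[1]*x[2] = 0
  r_xx[2] = x[0]*x[2] = -8
r_xx = [-8, 0, 20, 0, -8]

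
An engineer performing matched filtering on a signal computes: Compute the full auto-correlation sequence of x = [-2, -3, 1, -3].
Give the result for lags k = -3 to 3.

r_xx[k] = sum_m x[m]*x[m+k], indexed from 0, for k = -3 to 3:
  r_xx[-3] = x[3]*x[0] = 6
  r_xx[-2] = x[2]*x[0] + x[3]*x[1] = 7
  r_xx[-1] = x[1]*x[0] + x[2]*x[1] + x[3]*x[2] = 0
  r_xx[0] = x[0]*x[0] + x[1]*x[1] + x[2]*x[2] + x[3]*x[3] = 23
  r_xx[1] = x[0]*x[1] + x[1]*x[2] + x[2]*x[3] = 0
  r_xx[2] = x[0]*x[2] + x[1]*x[3] = 7
  r_xx[3] = x[0]*x[3] = 6
r_xx = [6, 7, 0, 23, 0, 7, 6]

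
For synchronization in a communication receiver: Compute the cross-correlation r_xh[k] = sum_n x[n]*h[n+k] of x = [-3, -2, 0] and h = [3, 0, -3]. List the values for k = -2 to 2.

Both sequences indexed from 0 and zero outside their support.
Lags with overlap: k = -2 to 2.
  r_xh[-2] = x[2]*h[0] = 0
  r_xh[-1] = x[1]*h[0] + x[2]*h[1] = -6
  r_xh[0] = x[0]*h[0] + x[1]*h[1] + x[2]*h[2] = -9
  r_xh[1] = x[0]*h[1] + x[1]*h[2] = 6
  r_xh[2] = x[0]*h[2] = 9
r_xh = [0, -6, -9, 6, 9] (for k = -2, ..., 2)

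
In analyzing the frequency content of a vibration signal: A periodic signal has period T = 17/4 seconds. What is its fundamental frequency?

The fundamental frequency is the reciprocal of the period.
f = 1/T = 1/(17/4) = 4/17 Hz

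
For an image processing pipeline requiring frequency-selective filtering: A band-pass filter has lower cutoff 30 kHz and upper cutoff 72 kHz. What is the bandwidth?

Bandwidth = f_high - f_low
= 72 kHz - 30 kHz = 42 kHz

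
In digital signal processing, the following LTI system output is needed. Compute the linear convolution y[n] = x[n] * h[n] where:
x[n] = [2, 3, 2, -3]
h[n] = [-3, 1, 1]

y[n] = sum_k x[k]*h[n-k]. Output length = len(x) + len(h) - 1 = 4 + 3 - 1 = 6.
y[0] = 2*-3 = -6
y[1] = 3*-3 + 2*1 = -7
y[2] = 2*-3 + 3*1 + 2*1 = -1
y[3] = -3*-3 + 2*1 + 3*1 = 14
y[4] = -3*1 + 2*1 = -1
y[5] = -3*1 = -3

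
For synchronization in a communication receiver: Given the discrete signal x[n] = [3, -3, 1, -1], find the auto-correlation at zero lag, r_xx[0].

The auto-correlation at zero lag r_xx[0] equals the signal energy.
r_xx[0] = sum of x[n]^2 = 3^2 + (-3)^2 + 1^2 + (-1)^2
= 9 + 9 + 1 + 1 = 20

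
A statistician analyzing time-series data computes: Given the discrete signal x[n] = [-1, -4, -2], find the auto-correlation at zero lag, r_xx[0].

The auto-correlation at zero lag r_xx[0] equals the signal energy.
r_xx[0] = sum of x[n]^2 = (-1)^2 + (-4)^2 + (-2)^2
= 1 + 16 + 4 = 21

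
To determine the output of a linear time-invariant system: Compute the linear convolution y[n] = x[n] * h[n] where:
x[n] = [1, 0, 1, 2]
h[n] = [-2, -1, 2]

y[n] = sum_k x[k]*h[n-k]. Output length = len(x) + len(h) - 1 = 4 + 3 - 1 = 6.
y[0] = 1*-2 = -2
y[1] = 0*-2 + 1*-1 = -1
y[2] = 1*-2 + 0*-1 + 1*2 = 0
y[3] = 2*-2 + 1*-1 + 0*2 = -5
y[4] = 2*-1 + 1*2 = 0
y[5] = 2*2 = 4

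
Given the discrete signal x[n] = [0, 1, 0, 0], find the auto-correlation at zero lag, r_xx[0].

The auto-correlation at zero lag r_xx[0] equals the signal energy.
r_xx[0] = sum of x[n]^2 = 0^2 + 1^2 + 0^2 + 0^2
= 0 + 1 + 0 + 0 = 1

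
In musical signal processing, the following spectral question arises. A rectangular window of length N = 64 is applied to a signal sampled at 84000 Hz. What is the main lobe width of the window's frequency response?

For a rectangular window of length N,
the main lobe width in frequency is 2*f_s/N.
= 2*84000/64 = 2625 Hz
This determines the minimum frequency separation for resolving two sinusoids.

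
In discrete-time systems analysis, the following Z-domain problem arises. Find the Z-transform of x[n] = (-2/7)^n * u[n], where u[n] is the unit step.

The Z-transform of a^n * u[n] is z/(z-a) for |z| > |a|.
Here a = -2/7, so X(z) = z/(z - (-2/7)) = 7z/(7z + 2)
ROC: |z| > 2/7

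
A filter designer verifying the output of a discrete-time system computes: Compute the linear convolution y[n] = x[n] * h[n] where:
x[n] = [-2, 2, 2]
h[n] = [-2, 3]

y[n] = sum_k x[k]*h[n-k]. Output length = len(x) + len(h) - 1 = 3 + 2 - 1 = 4.
y[0] = -2*-2 = 4
y[1] = 2*-2 + -2*3 = -10
y[2] = 2*-2 + 2*3 = 2
y[3] = 2*3 = 6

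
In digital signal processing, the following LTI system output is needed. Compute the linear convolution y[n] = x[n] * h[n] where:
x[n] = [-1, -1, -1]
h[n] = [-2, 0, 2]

y[n] = sum_k x[k]*h[n-k]. Output length = len(x) + len(h) - 1 = 3 + 3 - 1 = 5.
y[0] = -1*-2 = 2
y[1] = -1*-2 + -1*0 = 2
y[2] = -1*-2 + -1*0 + -1*2 = 0
y[3] = -1*0 + -1*2 = -2
y[4] = -1*2 = -2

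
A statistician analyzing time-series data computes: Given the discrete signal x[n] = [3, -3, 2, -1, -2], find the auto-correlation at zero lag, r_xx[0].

The auto-correlation at zero lag r_xx[0] equals the signal energy.
r_xx[0] = sum of x[n]^2 = 3^2 + (-3)^2 + 2^2 + (-1)^2 + (-2)^2
= 9 + 9 + 4 + 1 + 4 = 27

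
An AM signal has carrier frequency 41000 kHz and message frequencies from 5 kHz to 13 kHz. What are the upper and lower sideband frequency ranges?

Upper sideband (USB) = fc + [fm_low, fm_high] = 41000 + [5, 13] = [41005, 41013] kHz
Lower sideband (LSB) = fc - [fm_high, fm_low] = 41000 - [13, 5] = [40987, 40995] kHz
Total occupied spectrum: 40987 kHz to 41013 kHz (plus carrier at 41000 kHz)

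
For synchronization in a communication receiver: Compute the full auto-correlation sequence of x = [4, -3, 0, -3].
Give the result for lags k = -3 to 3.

r_xx[k] = sum_m x[m]*x[m+k], indexed from 0, for k = -3 to 3:
  r_xx[-3] = x[3]*x[0] = -12
  r_xx[-2] = x[2]*x[0] + x[3]*x[1] = 9
  r_xx[-1] = x[1]*x[0] + x[2]*x[1] + x[3]*x[2] = -12
  r_xx[0] = x[0]*x[0] + x[1]*x[1] + x[2]*x[2] + x[3]*x[3] = 34
  r_xx[1] = x[0]*x[1] + x[1]*x[2] + x[2]*x[3] = -12
  r_xx[2] = x[0]*x[2] + x[1]*x[3] = 9
  r_xx[3] = x[0]*x[3] = -12
r_xx = [-12, 9, -12, 34, -12, 9, -12]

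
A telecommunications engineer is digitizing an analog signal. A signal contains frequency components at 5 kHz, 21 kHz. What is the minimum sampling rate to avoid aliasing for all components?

The highest frequency component is f_max = 21 kHz.
Nyquist rate = 2 * f_max = 2 * 21 kHz = 42 kHz.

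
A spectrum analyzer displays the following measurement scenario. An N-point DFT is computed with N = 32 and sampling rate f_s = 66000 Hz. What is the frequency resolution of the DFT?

DFT frequency resolution = f_s / N
= 66000 / 32 = 4125/2 Hz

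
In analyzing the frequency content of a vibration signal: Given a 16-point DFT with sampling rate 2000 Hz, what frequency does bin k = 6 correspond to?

The frequency of DFT bin k is: f_k = k * f_s / N
f_6 = 6 * 2000 / 16 = 750 Hz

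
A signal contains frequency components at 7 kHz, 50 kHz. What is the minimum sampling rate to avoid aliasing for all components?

The highest frequency component is f_max = 50 kHz.
Nyquist rate = 2 * f_max = 2 * 50 kHz = 100 kHz.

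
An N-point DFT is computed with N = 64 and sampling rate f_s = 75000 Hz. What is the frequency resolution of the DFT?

DFT frequency resolution = f_s / N
= 75000 / 64 = 9375/8 Hz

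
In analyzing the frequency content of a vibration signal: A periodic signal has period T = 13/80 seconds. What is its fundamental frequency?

The fundamental frequency is the reciprocal of the period.
f = 1/T = 1/(13/80) = 80/13 Hz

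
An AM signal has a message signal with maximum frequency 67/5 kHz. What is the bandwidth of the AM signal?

In AM (double-sideband), the bandwidth is twice the message frequency.
BW = 2 * f_m = 2 * 67/5 kHz = 134/5 kHz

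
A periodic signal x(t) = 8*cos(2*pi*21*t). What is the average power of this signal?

Average power of A*cos(wt) is A^2/2.
P = 8^2 / 2 = 64/2 = 32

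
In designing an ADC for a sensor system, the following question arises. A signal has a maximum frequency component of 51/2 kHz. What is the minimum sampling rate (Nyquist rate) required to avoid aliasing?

By the Nyquist-Shannon sampling theorem,
the minimum sampling rate (Nyquist rate) must be at least 2 * f_max.
Nyquist rate = 2 * 51/2 kHz = 51 kHz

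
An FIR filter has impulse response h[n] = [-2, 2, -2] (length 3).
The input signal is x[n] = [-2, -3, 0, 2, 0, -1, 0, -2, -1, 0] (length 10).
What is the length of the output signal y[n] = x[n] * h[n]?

For linear convolution, the output length is:
len(y) = len(x) + len(h) - 1 = 10 + 3 - 1 = 12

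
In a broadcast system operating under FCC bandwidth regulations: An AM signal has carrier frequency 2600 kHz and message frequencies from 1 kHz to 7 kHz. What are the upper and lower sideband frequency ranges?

Upper sideband (USB) = fc + [fm_low, fm_high] = 2600 + [1, 7] = [2601, 2607] kHz
Lower sideband (LSB) = fc - [fm_high, fm_low] = 2600 - [7, 1] = [2593, 2599] kHz
Total occupied spectrum: 2593 kHz to 2607 kHz (plus carrier at 2600 kHz)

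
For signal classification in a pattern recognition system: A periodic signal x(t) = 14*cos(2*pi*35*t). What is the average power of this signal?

Average power of A*cos(wt) is A^2/2.
P = 14^2 / 2 = 196/2 = 98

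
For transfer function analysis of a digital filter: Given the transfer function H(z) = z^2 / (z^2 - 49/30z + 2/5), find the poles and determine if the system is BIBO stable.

Poles are roots of the denominator: z^2 - 49/30z + 2/5 = 0.
Quadratic formula: z = [-(-49/30) +/- sqrt((-49/30)^2 - 4*(2/5))] / 2
Discriminant = 2401/900 - 8/5 = 961/900; sqrt = 31/30.
z = (49/30 +/- 31/30) / 2 => z = 4/3 or z = 3/10.
|p1| = 4/3, |p2| = 3/10.
For BIBO stability, all poles must lie inside the unit circle (|p| < 1).
System is UNSTABLE since at least one |p| >= 1.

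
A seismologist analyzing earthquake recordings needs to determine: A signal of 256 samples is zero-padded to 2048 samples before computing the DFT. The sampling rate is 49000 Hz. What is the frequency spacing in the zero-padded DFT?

Original DFT: N = 256, resolution = f_s/N = 49000/256 = 6125/32 Hz
Zero-padded DFT: N = 2048, resolution = f_s/N = 49000/2048 = 6125/256 Hz
Zero-padding interpolates the spectrum (finer frequency grid)
but does NOT improve the true spectral resolution (ability to resolve close frequencies).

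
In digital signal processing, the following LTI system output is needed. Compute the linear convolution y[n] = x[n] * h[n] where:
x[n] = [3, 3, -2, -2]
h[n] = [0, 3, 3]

y[n] = sum_k x[k]*h[n-k]. Output length = len(x) + len(h) - 1 = 4 + 3 - 1 = 6.
y[0] = 3*0 = 0
y[1] = 3*0 + 3*3 = 9
y[2] = -2*0 + 3*3 + 3*3 = 18
y[3] = -2*0 + -2*3 + 3*3 = 3
y[4] = -2*3 + -2*3 = -12
y[5] = -2*3 = -6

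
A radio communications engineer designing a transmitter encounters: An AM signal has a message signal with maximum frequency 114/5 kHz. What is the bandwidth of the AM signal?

In AM (double-sideband), the bandwidth is twice the message frequency.
BW = 2 * f_m = 2 * 114/5 kHz = 228/5 kHz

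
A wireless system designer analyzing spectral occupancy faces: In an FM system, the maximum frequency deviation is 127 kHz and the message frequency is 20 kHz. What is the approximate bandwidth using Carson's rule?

Carson's rule: BW = 2*(delta_f + f_m)
= 2*(127 + 20) kHz = 294 kHz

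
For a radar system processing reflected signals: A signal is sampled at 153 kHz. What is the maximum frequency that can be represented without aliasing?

The maximum frequency that can be represented without aliasing
is the Nyquist frequency: f_max = f_s / 2 = 153 kHz / 2 = 153/2 kHz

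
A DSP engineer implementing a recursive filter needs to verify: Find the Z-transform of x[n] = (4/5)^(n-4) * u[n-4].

Time-shifting property: if X(z) = Z{x[n]}, then Z{x[n-d]} = z^(-d) * X(z)
X(z) = z/(z - 4/5) for x[n] = (4/5)^n * u[n]
Z{x[n-4]} = z^(-4) * z/(z - 4/5) = z^(-3)/(z - 4/5)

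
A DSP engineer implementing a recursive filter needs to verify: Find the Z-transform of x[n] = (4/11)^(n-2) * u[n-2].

Time-shifting property: if X(z) = Z{x[n]}, then Z{x[n-d]} = z^(-d) * X(z)
X(z) = z/(z - 4/11) for x[n] = (4/11)^n * u[n]
Z{x[n-2]} = z^(-2) * z/(z - 4/11) = z^(-1)/(z - 4/11)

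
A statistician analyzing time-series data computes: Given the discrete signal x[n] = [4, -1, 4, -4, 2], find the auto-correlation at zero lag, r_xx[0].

The auto-correlation at zero lag r_xx[0] equals the signal energy.
r_xx[0] = sum of x[n]^2 = 4^2 + (-1)^2 + 4^2 + (-4)^2 + 2^2
= 16 + 1 + 16 + 16 + 4 = 53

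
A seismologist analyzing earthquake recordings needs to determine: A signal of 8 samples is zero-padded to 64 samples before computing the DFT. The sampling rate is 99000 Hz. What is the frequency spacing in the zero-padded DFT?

Original DFT: N = 8, resolution = f_s/N = 99000/8 = 12375 Hz
Zero-padded DFT: N = 64, resolution = f_s/N = 99000/64 = 12375/8 Hz
Zero-padding interpolates the spectrum (finer frequency grid)
but does NOT improve the true spectral resolution (ability to resolve close frequencies).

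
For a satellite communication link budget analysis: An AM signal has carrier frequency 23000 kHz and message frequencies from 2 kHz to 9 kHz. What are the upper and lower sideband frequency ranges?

Upper sideband (USB) = fc + [fm_low, fm_high] = 23000 + [2, 9] = [23002, 23009] kHz
Lower sideband (LSB) = fc - [fm_high, fm_low] = 23000 - [9, 2] = [22991, 22998] kHz
Total occupied spectrum: 22991 kHz to 23009 kHz (plus carrier at 23000 kHz)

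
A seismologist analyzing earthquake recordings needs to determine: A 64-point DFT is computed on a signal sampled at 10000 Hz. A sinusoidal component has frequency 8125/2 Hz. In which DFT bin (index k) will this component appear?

DFT frequency resolution = f_s/N = 10000/64 = 625/4 Hz
Bin index k = f_signal / resolution = 8125/2 / 625/4 = 26
The signal frequency 8125/2 Hz falls in DFT bin k = 26.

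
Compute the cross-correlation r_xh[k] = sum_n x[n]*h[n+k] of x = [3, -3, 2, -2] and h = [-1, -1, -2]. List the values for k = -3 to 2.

Both sequences indexed from 0 and zero outside their support.
Lags with overlap: k = -3 to 2.
  r_xh[-3] = x[3]*h[0] = 2
  r_xh[-2] = x[2]*h[0] + x[3]*h[1] = 0
  r_xh[-1] = x[1]*h[0] + x[2]*h[1] + x[3]*h[2] = 5
  r_xh[0] = x[0]*h[0] + x[1]*h[1] + x[2]*h[2] = -4
  r_xh[1] = x[0]*h[1] + x[1]*h[2] = 3
  r_xh[2] = x[0]*h[2] = -6
r_xh = [2, 0, 5, -4, 3, -6] (for k = -3, ..., 2)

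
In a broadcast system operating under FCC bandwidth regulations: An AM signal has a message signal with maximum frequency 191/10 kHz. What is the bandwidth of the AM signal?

In AM (double-sideband), the bandwidth is twice the message frequency.
BW = 2 * f_m = 2 * 191/10 kHz = 191/5 kHz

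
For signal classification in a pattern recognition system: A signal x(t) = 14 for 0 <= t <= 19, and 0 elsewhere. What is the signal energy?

Energy = integral of |x(t)|^2 dt over the signal duration
= 14^2 * 19 = 196 * 19 = 3724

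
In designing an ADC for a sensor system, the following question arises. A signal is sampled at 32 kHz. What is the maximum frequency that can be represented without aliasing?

The maximum frequency that can be represented without aliasing
is the Nyquist frequency: f_max = f_s / 2 = 32 kHz / 2 = 16 kHz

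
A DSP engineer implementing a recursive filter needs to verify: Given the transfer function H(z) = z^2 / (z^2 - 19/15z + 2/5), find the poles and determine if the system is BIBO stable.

Poles are roots of the denominator: z^2 - 19/15z + 2/5 = 0.
Quadratic formula: z = [-(-19/15) +/- sqrt((-19/15)^2 - 4*(2/5))] / 2
Discriminant = 361/225 - 8/5 = 1/225; sqrt = 1/15.
z = (19/15 +/- 1/15) / 2 => z = 2/3 or z = 3/5.
|p1| = 2/3, |p2| = 3/5.
For BIBO stability, all poles must lie inside the unit circle (|p| < 1).
System is STABLE since both |p| < 1.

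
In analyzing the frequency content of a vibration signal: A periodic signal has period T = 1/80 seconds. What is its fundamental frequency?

The fundamental frequency is the reciprocal of the period.
f = 1/T = 1/(1/80) = 80 Hz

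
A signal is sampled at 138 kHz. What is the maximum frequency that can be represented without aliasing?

The maximum frequency that can be represented without aliasing
is the Nyquist frequency: f_max = f_s / 2 = 138 kHz / 2 = 69 kHz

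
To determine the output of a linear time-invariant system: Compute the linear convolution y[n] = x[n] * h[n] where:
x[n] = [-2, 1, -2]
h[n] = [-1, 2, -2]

y[n] = sum_k x[k]*h[n-k]. Output length = len(x) + len(h) - 1 = 3 + 3 - 1 = 5.
y[0] = -2*-1 = 2
y[1] = 1*-1 + -2*2 = -5
y[2] = -2*-1 + 1*2 + -2*-2 = 8
y[3] = -2*2 + 1*-2 = -6
y[4] = -2*-2 = 4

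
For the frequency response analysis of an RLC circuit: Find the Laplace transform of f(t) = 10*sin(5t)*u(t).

Standard pair: sin(wt)*u(t) <-> w/(s^2+w^2)
With w = 5: L{10*sin(5t)*u(t)} = 50/(s^2+25)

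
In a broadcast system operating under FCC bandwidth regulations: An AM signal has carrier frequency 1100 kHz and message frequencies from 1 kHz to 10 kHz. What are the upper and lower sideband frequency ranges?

Upper sideband (USB) = fc + [fm_low, fm_high] = 1100 + [1, 10] = [1101, 1110] kHz
Lower sideband (LSB) = fc - [fm_high, fm_low] = 1100 - [10, 1] = [1090, 1099] kHz
Total occupied spectrum: 1090 kHz to 1110 kHz (plus carrier at 1100 kHz)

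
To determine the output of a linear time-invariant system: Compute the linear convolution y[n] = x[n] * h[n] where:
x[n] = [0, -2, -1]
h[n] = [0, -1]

y[n] = sum_k x[k]*h[n-k]. Output length = len(x) + len(h) - 1 = 3 + 2 - 1 = 4.
y[0] = 0*0 = 0
y[1] = -2*0 + 0*-1 = 0
y[2] = -1*0 + -2*-1 = 2
y[3] = -1*-1 = 1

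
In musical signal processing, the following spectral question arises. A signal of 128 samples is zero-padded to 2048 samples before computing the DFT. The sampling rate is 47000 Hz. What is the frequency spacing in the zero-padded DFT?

Original DFT: N = 128, resolution = f_s/N = 47000/128 = 5875/16 Hz
Zero-padded DFT: N = 2048, resolution = f_s/N = 47000/2048 = 5875/256 Hz
Zero-padding interpolates the spectrum (finer frequency grid)
but does NOT improve the true spectral resolution (ability to resolve close frequencies).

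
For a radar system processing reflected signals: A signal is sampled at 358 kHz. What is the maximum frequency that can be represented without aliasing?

The maximum frequency that can be represented without aliasing
is the Nyquist frequency: f_max = f_s / 2 = 358 kHz / 2 = 179 kHz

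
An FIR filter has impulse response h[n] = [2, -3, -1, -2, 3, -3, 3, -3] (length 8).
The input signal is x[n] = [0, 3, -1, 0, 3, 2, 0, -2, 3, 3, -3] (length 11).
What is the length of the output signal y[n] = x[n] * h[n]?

For linear convolution, the output length is:
len(y) = len(x) + len(h) - 1 = 11 + 8 - 1 = 18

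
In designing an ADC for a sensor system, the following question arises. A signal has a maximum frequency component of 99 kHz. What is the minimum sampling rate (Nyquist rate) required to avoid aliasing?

By the Nyquist-Shannon sampling theorem,
the minimum sampling rate (Nyquist rate) must be at least 2 * f_max.
Nyquist rate = 2 * 99 kHz = 198 kHz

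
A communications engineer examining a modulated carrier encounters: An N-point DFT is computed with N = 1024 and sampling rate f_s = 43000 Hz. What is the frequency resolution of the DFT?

DFT frequency resolution = f_s / N
= 43000 / 1024 = 5375/128 Hz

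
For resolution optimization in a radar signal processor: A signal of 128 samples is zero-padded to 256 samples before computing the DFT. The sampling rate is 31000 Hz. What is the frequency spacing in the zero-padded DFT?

Original DFT: N = 128, resolution = f_s/N = 31000/128 = 3875/16 Hz
Zero-padded DFT: N = 256, resolution = f_s/N = 31000/256 = 3875/32 Hz
Zero-padding interpolates the spectrum (finer frequency grid)
but does NOT improve the true spectral resolution (ability to resolve close frequencies).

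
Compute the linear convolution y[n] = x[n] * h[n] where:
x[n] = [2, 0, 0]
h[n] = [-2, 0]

y[n] = sum_k x[k]*h[n-k]. Output length = len(x) + len(h) - 1 = 3 + 2 - 1 = 4.
y[0] = 2*-2 = -4
y[1] = 0*-2 + 2*0 = 0
y[2] = 0*-2 + 0*0 = 0
y[3] = 0*0 = 0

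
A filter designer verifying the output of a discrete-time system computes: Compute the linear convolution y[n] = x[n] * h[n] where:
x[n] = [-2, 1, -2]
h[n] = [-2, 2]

y[n] = sum_k x[k]*h[n-k]. Output length = len(x) + len(h) - 1 = 3 + 2 - 1 = 4.
y[0] = -2*-2 = 4
y[1] = 1*-2 + -2*2 = -6
y[2] = -2*-2 + 1*2 = 6
y[3] = -2*2 = -4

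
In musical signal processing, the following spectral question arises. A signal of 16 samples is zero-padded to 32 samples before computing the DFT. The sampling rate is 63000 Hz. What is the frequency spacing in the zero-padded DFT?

Original DFT: N = 16, resolution = f_s/N = 63000/16 = 7875/2 Hz
Zero-padded DFT: N = 32, resolution = f_s/N = 63000/32 = 7875/4 Hz
Zero-padding interpolates the spectrum (finer frequency grid)
but does NOT improve the true spectral resolution (ability to resolve close frequencies).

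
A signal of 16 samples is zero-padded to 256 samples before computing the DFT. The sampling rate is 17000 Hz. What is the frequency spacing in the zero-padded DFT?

Original DFT: N = 16, resolution = f_s/N = 17000/16 = 2125/2 Hz
Zero-padded DFT: N = 256, resolution = f_s/N = 17000/256 = 2125/32 Hz
Zero-padding interpolates the spectrum (finer frequency grid)
but does NOT improve the true spectral resolution (ability to resolve close frequencies).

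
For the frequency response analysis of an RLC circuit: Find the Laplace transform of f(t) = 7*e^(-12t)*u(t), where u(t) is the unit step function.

Standard Laplace transform pair:
e^(-at)*u(t) <-> 1/(s+a)
With a = 12: L{7*e^(-12t)*u(t)} = 7/(s+12), ROC: Re(s) > -12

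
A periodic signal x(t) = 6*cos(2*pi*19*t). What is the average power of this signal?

Average power of A*cos(wt) is A^2/2.
P = 6^2 / 2 = 36/2 = 18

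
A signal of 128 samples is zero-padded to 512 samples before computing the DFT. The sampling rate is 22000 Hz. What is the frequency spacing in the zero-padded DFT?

Original DFT: N = 128, resolution = f_s/N = 22000/128 = 1375/8 Hz
Zero-padded DFT: N = 512, resolution = f_s/N = 22000/512 = 1375/32 Hz
Zero-padding interpolates the spectrum (finer frequency grid)
but does NOT improve the true spectral resolution (ability to resolve close frequencies).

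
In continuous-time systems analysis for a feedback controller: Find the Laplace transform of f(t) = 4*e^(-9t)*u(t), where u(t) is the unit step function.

Standard Laplace transform pair:
e^(-at)*u(t) <-> 1/(s+a)
With a = 9: L{4*e^(-9t)*u(t)} = 4/(s+9), ROC: Re(s) > -9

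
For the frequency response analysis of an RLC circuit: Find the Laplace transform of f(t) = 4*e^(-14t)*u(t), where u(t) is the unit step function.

Standard Laplace transform pair:
e^(-at)*u(t) <-> 1/(s+a)
With a = 14: L{4*e^(-14t)*u(t)} = 4/(s+14), ROC: Re(s) > -14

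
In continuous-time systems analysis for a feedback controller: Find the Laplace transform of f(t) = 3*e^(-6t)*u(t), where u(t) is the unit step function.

Standard Laplace transform pair:
e^(-at)*u(t) <-> 1/(s+a)
With a = 6: L{3*e^(-6t)*u(t)} = 3/(s+6), ROC: Re(s) > -6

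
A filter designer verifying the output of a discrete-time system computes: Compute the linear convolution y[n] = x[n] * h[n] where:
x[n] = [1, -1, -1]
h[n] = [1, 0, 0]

y[n] = sum_k x[k]*h[n-k]. Output length = len(x) + len(h) - 1 = 3 + 3 - 1 = 5.
y[0] = 1*1 = 1
y[1] = -1*1 + 1*0 = -1
y[2] = -1*1 + -1*0 + 1*0 = -1
y[3] = -1*0 + -1*0 = 0
y[4] = -1*0 = 0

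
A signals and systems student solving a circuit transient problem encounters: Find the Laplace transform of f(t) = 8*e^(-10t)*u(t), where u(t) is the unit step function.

Standard Laplace transform pair:
e^(-at)*u(t) <-> 1/(s+a)
With a = 10: L{8*e^(-10t)*u(t)} = 8/(s+10), ROC: Re(s) > -10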